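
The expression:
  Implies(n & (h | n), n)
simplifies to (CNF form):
True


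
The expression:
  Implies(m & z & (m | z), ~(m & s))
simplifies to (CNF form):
~m | ~s | ~z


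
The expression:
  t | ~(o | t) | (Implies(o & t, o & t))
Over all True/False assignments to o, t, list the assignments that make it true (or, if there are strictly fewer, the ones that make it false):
is always true.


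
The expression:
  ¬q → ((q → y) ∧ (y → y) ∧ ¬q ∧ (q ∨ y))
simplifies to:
q ∨ y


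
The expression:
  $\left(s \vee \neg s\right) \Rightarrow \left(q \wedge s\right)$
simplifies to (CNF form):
$q \wedge s$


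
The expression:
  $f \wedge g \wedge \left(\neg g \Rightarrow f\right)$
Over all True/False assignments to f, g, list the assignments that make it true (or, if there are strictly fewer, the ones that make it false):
is true only for:
  f=True, g=True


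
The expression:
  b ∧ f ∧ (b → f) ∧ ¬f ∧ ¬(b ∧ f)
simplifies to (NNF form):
False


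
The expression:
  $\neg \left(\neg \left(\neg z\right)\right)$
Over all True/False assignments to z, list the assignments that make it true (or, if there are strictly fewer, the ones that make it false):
is true only for:
  z=False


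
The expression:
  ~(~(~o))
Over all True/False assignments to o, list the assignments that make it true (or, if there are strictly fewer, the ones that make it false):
is true only for:
  o=False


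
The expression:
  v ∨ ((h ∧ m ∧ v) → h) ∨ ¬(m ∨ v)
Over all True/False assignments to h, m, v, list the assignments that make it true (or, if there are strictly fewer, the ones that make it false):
is always true.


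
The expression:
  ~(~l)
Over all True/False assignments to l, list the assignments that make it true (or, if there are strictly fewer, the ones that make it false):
is true only for:
  l=True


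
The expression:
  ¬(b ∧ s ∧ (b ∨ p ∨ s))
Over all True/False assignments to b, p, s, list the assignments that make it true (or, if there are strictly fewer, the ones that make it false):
is false only for:
  b=True, p=False, s=True;
  b=True, p=True, s=True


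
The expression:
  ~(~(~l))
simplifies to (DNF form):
~l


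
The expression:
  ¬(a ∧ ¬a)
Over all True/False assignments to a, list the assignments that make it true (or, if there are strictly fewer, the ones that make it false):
is always true.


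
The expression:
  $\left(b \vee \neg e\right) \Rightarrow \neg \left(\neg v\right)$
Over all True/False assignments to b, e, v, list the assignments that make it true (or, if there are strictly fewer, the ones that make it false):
is false only for:
  b=False, e=False, v=False;
  b=True, e=False, v=False;
  b=True, e=True, v=False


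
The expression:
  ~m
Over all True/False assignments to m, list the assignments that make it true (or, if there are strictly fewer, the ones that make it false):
is true only for:
  m=False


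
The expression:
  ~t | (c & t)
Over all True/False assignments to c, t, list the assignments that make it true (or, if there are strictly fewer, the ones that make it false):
is false only for:
  c=False, t=True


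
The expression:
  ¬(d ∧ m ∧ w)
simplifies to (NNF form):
¬d ∨ ¬m ∨ ¬w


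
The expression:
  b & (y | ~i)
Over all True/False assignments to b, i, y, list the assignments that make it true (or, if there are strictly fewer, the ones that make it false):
is true only for:
  b=True, i=False, y=False;
  b=True, i=False, y=True;
  b=True, i=True, y=True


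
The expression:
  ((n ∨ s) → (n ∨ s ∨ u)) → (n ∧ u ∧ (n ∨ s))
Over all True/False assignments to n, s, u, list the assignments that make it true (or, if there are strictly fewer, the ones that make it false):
is true only for:
  n=True, s=False, u=True;
  n=True, s=True, u=True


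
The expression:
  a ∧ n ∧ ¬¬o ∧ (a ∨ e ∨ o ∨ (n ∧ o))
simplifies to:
a ∧ n ∧ o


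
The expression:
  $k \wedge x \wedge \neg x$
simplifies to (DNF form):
$\text{False}$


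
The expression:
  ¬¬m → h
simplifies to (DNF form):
h ∨ ¬m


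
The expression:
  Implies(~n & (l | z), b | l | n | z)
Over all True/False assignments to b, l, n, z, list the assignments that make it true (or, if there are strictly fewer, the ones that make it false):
is always true.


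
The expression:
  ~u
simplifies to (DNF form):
~u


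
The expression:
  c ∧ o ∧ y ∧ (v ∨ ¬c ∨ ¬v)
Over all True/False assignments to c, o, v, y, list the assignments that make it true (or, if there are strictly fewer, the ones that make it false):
is true only for:
  c=True, o=True, v=False, y=True;
  c=True, o=True, v=True, y=True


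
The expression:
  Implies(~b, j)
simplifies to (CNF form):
b | j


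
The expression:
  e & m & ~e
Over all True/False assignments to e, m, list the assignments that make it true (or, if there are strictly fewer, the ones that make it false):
is never true.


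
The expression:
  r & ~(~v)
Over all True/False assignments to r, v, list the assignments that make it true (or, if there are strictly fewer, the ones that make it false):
is true only for:
  r=True, v=True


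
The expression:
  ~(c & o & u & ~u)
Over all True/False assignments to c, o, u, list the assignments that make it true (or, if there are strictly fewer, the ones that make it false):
is always true.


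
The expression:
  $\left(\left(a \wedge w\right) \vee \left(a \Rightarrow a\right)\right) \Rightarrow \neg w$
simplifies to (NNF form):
$\neg w$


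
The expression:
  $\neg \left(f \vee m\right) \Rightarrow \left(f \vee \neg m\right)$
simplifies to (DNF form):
$\text{True}$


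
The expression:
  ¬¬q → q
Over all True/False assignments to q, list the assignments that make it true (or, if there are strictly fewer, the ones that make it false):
is always true.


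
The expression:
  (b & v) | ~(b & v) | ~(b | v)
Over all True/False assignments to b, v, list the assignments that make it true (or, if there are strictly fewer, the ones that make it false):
is always true.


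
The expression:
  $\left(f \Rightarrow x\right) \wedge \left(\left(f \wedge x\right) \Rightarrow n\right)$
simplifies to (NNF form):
$\left(n \wedge x\right) \vee \neg f$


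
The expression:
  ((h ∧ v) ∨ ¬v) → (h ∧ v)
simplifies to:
v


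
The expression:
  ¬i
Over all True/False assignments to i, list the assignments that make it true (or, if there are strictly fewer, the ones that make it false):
is true only for:
  i=False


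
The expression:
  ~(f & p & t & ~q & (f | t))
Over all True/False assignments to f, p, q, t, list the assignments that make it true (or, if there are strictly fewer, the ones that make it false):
is false only for:
  f=True, p=True, q=False, t=True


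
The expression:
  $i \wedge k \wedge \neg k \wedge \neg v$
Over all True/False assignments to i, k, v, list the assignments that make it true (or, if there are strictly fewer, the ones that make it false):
is never true.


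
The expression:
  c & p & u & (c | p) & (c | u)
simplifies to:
c & p & u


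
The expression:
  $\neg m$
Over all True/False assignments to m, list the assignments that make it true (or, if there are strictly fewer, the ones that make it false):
is true only for:
  m=False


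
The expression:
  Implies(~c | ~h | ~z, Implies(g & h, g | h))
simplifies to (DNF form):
True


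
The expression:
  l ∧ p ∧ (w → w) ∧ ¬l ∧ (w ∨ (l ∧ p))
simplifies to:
False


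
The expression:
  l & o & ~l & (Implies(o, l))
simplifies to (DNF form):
False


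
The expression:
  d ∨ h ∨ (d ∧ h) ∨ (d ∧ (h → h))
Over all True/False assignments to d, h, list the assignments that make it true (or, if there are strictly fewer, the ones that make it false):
is false only for:
  d=False, h=False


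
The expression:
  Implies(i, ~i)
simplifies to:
~i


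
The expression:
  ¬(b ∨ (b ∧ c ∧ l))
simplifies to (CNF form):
¬b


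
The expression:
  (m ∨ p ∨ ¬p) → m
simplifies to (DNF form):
m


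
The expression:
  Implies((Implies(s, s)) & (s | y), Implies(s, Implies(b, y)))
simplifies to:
y | ~b | ~s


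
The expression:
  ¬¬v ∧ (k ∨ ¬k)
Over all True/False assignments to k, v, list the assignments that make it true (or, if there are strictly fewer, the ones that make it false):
is true only for:
  k=False, v=True;
  k=True, v=True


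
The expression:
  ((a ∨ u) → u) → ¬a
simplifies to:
¬a ∨ ¬u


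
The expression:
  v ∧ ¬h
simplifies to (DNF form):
v ∧ ¬h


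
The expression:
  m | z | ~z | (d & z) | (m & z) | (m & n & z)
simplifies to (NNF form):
True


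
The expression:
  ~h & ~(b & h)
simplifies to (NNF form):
~h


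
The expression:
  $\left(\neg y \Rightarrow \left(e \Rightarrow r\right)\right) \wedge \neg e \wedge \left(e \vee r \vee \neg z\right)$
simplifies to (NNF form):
$\neg e \wedge \left(r \vee \neg z\right)$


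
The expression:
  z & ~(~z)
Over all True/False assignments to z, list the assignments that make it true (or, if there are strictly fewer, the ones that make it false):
is true only for:
  z=True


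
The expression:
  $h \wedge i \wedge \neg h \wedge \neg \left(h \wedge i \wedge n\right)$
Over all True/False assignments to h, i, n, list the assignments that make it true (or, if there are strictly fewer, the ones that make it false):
is never true.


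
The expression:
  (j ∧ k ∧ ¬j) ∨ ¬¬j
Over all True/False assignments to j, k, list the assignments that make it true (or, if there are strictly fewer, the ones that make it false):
is true only for:
  j=True, k=False;
  j=True, k=True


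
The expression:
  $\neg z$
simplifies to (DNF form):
$\neg z$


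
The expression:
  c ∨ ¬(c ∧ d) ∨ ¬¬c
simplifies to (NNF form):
True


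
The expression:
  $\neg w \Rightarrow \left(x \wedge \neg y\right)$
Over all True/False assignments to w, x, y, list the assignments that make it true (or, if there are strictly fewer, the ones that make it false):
is false only for:
  w=False, x=False, y=False;
  w=False, x=False, y=True;
  w=False, x=True, y=True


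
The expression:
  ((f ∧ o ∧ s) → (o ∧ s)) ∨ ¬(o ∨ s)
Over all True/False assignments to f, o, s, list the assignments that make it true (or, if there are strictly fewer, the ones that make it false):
is always true.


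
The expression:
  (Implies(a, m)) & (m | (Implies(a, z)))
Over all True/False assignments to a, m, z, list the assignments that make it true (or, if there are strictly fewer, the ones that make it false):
is false only for:
  a=True, m=False, z=False;
  a=True, m=False, z=True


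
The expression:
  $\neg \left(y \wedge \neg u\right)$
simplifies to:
$u \vee \neg y$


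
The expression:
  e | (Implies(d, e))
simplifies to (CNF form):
e | ~d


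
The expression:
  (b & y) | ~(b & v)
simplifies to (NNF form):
y | ~b | ~v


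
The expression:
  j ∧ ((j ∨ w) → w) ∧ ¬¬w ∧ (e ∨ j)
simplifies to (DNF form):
j ∧ w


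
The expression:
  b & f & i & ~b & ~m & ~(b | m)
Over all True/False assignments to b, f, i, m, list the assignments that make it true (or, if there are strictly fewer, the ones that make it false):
is never true.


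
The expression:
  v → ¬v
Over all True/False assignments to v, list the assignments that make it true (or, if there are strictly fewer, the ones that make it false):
is true only for:
  v=False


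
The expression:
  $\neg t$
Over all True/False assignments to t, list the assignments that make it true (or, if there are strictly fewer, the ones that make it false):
is true only for:
  t=False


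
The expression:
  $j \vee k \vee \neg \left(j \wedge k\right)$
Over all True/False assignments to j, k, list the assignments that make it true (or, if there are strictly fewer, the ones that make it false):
is always true.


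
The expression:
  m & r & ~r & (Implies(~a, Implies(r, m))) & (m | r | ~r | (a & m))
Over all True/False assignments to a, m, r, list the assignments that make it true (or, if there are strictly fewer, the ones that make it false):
is never true.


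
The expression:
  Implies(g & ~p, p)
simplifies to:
p | ~g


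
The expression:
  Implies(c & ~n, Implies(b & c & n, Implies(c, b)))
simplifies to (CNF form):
True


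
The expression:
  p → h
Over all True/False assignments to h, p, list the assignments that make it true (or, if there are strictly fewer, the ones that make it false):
is false only for:
  h=False, p=True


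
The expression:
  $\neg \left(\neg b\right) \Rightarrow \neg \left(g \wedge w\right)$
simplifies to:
$\neg b \vee \neg g \vee \neg w$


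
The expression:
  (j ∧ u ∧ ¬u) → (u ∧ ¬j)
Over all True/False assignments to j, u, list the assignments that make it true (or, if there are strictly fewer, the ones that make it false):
is always true.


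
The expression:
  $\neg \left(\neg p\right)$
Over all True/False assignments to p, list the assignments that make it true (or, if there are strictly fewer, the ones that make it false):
is true only for:
  p=True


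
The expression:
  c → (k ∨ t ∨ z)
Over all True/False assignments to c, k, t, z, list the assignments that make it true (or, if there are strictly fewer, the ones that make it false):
is false only for:
  c=True, k=False, t=False, z=False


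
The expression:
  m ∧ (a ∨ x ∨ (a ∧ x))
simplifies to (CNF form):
m ∧ (a ∨ x)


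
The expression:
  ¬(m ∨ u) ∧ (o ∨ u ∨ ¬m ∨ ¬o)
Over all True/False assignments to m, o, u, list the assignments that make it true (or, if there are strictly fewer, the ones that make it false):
is true only for:
  m=False, o=False, u=False;
  m=False, o=True, u=False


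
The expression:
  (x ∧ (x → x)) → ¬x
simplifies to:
¬x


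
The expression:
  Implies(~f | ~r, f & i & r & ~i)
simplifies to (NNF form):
f & r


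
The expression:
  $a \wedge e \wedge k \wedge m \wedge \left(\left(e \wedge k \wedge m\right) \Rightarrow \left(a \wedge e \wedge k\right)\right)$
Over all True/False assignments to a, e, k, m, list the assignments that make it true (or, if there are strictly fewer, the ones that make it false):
is true only for:
  a=True, e=True, k=True, m=True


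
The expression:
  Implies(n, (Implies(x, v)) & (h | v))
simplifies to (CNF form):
(h | v | ~n) & (v | ~n | ~x)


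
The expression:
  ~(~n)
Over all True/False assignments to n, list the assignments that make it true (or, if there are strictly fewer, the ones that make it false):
is true only for:
  n=True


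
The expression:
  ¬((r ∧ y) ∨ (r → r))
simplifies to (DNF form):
False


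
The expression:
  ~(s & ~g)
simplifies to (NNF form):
g | ~s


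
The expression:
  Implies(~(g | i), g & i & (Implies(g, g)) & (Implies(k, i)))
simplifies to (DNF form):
g | i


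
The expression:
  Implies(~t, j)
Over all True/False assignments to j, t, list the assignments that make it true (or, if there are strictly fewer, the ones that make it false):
is false only for:
  j=False, t=False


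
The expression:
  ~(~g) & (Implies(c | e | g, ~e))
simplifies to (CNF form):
g & ~e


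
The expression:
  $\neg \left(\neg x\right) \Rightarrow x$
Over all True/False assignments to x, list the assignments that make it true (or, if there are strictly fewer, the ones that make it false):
is always true.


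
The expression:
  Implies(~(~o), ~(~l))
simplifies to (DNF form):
l | ~o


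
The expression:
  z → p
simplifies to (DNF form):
p ∨ ¬z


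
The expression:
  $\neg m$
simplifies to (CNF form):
$\neg m$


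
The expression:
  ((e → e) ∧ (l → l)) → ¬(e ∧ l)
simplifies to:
¬e ∨ ¬l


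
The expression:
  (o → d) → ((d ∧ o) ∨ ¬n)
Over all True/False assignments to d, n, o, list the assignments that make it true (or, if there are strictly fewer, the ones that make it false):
is false only for:
  d=False, n=True, o=False;
  d=True, n=True, o=False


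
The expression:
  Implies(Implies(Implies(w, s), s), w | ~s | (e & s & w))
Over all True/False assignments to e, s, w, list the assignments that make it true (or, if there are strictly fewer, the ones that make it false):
is false only for:
  e=False, s=True, w=False;
  e=True, s=True, w=False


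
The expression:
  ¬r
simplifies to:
¬r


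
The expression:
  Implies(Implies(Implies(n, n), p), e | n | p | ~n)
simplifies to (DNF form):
True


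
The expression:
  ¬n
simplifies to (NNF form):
¬n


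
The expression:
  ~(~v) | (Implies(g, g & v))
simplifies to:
v | ~g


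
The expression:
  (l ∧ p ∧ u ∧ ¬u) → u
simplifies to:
True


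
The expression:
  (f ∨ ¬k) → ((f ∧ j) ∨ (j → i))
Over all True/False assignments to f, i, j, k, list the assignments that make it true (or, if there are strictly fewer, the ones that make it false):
is false only for:
  f=False, i=False, j=True, k=False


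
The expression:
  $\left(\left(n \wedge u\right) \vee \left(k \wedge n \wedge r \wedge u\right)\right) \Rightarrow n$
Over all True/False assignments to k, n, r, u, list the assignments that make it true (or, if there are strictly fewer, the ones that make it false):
is always true.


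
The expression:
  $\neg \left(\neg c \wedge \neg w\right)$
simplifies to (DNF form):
$c \vee w$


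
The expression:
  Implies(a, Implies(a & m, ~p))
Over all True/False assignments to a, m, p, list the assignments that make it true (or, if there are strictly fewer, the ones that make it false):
is false only for:
  a=True, m=True, p=True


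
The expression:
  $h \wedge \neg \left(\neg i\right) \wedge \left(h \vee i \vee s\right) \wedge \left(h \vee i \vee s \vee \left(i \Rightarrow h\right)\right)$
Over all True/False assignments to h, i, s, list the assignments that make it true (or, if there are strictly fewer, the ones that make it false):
is true only for:
  h=True, i=True, s=False;
  h=True, i=True, s=True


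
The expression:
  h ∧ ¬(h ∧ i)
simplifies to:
h ∧ ¬i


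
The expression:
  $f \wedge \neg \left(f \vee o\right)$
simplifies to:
$\text{False}$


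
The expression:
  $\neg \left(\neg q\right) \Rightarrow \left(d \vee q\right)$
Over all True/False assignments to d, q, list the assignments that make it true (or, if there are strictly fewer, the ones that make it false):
is always true.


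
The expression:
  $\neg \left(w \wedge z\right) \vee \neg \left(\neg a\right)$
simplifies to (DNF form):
$a \vee \neg w \vee \neg z$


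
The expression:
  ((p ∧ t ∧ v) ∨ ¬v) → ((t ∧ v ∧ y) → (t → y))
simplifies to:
True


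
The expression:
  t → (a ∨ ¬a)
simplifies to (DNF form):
True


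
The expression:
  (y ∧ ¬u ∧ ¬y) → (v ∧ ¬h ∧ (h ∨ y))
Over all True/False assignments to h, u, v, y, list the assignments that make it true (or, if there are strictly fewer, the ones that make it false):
is always true.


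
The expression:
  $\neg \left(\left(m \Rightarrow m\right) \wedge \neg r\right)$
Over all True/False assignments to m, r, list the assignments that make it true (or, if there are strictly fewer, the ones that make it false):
is true only for:
  m=False, r=True;
  m=True, r=True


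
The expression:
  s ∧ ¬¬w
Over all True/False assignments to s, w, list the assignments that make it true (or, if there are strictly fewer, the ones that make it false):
is true only for:
  s=True, w=True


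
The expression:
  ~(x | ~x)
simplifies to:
False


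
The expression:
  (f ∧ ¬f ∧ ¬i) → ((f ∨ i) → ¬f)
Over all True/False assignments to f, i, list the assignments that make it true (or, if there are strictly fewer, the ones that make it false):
is always true.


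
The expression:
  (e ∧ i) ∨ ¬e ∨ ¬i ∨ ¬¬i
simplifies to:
True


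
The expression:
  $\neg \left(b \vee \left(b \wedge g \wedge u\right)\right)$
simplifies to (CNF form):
$\neg b$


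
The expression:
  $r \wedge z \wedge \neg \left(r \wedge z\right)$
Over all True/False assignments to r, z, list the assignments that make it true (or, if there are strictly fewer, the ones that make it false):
is never true.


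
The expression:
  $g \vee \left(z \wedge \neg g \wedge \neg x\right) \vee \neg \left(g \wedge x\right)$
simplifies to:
$\text{True}$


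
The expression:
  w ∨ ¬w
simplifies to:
True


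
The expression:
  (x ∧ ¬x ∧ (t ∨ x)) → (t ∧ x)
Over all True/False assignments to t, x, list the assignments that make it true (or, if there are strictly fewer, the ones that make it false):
is always true.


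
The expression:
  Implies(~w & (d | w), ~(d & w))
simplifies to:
True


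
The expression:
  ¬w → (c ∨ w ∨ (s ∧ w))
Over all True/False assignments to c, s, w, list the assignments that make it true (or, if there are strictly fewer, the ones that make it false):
is false only for:
  c=False, s=False, w=False;
  c=False, s=True, w=False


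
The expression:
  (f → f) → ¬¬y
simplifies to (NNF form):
y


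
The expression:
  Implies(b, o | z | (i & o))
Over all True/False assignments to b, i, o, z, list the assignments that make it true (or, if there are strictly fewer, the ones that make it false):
is false only for:
  b=True, i=False, o=False, z=False;
  b=True, i=True, o=False, z=False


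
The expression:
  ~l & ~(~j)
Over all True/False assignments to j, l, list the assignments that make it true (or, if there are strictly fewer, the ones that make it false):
is true only for:
  j=True, l=False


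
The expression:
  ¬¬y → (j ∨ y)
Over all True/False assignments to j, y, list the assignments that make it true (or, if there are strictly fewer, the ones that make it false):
is always true.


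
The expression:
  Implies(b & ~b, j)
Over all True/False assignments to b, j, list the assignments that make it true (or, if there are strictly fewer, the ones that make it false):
is always true.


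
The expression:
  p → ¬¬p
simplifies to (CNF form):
True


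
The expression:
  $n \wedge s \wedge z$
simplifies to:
$n \wedge s \wedge z$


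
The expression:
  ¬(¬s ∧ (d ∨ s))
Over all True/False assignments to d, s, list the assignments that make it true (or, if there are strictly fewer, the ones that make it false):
is false only for:
  d=True, s=False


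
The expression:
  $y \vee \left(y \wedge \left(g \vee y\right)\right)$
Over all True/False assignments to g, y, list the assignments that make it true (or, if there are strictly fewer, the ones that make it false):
is true only for:
  g=False, y=True;
  g=True, y=True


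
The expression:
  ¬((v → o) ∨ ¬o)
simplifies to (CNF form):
False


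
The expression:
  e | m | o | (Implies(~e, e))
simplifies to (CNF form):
e | m | o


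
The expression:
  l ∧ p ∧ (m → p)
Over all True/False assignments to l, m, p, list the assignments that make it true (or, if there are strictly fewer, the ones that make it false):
is true only for:
  l=True, m=False, p=True;
  l=True, m=True, p=True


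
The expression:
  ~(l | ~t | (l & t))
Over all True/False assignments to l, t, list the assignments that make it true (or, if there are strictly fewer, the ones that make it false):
is true only for:
  l=False, t=True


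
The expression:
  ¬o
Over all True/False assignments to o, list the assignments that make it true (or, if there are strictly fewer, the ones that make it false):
is true only for:
  o=False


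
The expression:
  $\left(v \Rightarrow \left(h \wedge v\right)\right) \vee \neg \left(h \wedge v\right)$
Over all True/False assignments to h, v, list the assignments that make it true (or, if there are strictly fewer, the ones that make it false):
is always true.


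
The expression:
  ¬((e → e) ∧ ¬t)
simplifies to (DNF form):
t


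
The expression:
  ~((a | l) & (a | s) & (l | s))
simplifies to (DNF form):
(~a & ~l) | (~a & ~s) | (~l & ~s)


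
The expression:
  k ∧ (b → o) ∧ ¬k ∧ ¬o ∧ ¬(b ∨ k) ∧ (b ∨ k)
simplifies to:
False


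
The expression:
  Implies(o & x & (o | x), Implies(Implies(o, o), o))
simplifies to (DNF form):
True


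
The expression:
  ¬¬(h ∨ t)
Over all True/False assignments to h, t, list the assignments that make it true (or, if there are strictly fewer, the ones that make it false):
is false only for:
  h=False, t=False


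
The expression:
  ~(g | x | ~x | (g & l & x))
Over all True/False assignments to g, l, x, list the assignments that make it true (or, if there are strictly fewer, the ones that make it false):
is never true.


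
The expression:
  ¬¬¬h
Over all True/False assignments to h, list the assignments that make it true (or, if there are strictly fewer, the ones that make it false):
is true only for:
  h=False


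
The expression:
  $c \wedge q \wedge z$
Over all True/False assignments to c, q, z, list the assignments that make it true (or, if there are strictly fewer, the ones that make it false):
is true only for:
  c=True, q=True, z=True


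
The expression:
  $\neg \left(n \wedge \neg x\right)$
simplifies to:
$x \vee \neg n$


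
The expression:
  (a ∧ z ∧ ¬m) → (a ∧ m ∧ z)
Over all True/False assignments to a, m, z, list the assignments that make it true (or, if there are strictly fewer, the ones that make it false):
is false only for:
  a=True, m=False, z=True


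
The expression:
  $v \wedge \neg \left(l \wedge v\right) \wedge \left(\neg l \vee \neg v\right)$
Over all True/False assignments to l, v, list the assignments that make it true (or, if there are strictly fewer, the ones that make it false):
is true only for:
  l=False, v=True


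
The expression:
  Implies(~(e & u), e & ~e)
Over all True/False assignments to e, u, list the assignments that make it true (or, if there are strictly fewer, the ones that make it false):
is true only for:
  e=True, u=True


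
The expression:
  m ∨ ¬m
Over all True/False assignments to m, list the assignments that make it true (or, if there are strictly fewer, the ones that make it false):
is always true.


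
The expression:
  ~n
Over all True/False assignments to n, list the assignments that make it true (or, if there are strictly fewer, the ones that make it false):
is true only for:
  n=False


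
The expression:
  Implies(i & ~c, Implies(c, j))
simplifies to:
True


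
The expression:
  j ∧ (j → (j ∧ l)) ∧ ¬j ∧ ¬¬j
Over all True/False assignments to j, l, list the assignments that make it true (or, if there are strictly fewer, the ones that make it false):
is never true.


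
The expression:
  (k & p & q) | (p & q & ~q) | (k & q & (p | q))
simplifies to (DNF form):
k & q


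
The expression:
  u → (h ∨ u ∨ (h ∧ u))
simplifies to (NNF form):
True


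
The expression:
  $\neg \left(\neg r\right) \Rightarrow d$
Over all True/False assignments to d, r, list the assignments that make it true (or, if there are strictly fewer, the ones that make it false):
is false only for:
  d=False, r=True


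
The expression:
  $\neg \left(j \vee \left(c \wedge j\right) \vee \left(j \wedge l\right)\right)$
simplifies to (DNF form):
$\neg j$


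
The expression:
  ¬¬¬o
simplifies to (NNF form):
¬o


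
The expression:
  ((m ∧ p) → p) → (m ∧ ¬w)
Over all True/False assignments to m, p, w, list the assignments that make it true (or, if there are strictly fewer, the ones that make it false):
is true only for:
  m=True, p=False, w=False;
  m=True, p=True, w=False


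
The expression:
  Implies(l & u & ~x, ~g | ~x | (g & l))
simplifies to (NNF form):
True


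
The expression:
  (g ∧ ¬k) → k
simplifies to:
k ∨ ¬g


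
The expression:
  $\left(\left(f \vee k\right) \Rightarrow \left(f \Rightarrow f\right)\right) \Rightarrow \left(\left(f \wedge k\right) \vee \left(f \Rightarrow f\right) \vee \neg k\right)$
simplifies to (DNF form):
$\text{True}$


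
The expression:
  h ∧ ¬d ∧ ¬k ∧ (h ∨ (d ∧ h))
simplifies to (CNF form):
h ∧ ¬d ∧ ¬k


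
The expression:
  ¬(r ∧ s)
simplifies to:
¬r ∨ ¬s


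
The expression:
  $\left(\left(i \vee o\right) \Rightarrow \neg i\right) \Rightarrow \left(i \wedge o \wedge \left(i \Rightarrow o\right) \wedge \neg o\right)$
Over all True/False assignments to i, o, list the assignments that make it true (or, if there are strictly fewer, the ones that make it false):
is true only for:
  i=True, o=False;
  i=True, o=True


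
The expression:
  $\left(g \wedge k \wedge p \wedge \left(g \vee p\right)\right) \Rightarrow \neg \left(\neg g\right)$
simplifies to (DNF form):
$\text{True}$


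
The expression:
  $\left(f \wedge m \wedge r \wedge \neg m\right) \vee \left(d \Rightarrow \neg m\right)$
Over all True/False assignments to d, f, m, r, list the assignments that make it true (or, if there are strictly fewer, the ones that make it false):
is false only for:
  d=True, f=False, m=True, r=False;
  d=True, f=False, m=True, r=True;
  d=True, f=True, m=True, r=False;
  d=True, f=True, m=True, r=True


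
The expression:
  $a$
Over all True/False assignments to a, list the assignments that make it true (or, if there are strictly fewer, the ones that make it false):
is true only for:
  a=True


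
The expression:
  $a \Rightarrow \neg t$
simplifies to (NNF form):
$\neg a \vee \neg t$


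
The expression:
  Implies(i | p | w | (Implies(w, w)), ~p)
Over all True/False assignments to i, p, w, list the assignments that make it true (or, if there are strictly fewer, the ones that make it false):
is true only for:
  i=False, p=False, w=False;
  i=False, p=False, w=True;
  i=True, p=False, w=False;
  i=True, p=False, w=True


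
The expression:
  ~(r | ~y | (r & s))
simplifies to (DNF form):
y & ~r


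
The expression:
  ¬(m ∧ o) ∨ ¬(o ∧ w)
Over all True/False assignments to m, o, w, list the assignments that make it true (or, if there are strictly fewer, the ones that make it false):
is false only for:
  m=True, o=True, w=True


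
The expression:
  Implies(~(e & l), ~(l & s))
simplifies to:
e | ~l | ~s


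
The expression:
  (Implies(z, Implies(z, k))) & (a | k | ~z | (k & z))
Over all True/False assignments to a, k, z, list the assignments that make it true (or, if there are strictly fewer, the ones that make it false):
is false only for:
  a=False, k=False, z=True;
  a=True, k=False, z=True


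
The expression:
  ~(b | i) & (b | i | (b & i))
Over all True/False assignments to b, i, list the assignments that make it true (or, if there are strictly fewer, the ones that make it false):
is never true.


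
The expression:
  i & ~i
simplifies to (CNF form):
False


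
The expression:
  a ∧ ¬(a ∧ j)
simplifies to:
a ∧ ¬j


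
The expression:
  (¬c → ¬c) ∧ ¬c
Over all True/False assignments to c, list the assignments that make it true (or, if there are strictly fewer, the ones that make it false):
is true only for:
  c=False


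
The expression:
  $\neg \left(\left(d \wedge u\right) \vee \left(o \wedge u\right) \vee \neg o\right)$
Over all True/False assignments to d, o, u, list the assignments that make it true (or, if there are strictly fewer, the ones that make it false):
is true only for:
  d=False, o=True, u=False;
  d=True, o=True, u=False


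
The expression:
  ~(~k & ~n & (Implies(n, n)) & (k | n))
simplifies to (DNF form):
True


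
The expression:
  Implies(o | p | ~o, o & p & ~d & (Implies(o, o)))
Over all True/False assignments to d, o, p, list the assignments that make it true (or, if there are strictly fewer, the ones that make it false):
is true only for:
  d=False, o=True, p=True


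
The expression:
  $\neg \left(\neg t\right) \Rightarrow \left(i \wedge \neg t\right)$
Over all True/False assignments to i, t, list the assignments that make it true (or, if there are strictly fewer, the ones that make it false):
is true only for:
  i=False, t=False;
  i=True, t=False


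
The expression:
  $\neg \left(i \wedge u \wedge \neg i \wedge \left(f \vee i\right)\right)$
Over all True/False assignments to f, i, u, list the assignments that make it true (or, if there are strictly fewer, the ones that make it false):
is always true.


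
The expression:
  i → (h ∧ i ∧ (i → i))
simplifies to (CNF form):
h ∨ ¬i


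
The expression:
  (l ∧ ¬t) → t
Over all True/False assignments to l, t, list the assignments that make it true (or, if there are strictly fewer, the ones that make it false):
is false only for:
  l=True, t=False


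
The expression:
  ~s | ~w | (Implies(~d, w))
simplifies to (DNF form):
True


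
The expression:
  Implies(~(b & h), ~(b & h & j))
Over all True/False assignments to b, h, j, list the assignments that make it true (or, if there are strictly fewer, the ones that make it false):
is always true.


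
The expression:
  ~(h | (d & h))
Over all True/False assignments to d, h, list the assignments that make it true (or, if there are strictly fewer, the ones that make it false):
is true only for:
  d=False, h=False;
  d=True, h=False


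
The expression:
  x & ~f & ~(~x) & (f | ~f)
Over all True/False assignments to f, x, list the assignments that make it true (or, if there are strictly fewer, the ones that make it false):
is true only for:
  f=False, x=True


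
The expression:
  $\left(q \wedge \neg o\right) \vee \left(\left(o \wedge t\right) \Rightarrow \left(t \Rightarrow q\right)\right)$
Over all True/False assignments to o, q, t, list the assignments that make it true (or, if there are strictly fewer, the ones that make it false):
is false only for:
  o=True, q=False, t=True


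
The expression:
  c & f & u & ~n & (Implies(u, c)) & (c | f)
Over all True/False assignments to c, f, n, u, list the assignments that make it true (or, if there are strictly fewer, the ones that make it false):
is true only for:
  c=True, f=True, n=False, u=True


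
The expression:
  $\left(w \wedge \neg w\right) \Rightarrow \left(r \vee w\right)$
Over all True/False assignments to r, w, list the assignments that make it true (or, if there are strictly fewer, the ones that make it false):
is always true.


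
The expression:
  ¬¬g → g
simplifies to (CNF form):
True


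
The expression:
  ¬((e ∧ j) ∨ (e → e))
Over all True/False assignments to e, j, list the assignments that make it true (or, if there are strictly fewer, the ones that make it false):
is never true.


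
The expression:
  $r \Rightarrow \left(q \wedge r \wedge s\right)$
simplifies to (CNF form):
$\left(q \vee \neg r\right) \wedge \left(s \vee \neg r\right)$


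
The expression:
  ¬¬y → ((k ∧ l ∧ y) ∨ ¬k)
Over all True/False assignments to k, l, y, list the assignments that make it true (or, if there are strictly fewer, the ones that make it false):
is false only for:
  k=True, l=False, y=True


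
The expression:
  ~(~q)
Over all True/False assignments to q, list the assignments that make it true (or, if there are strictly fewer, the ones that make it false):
is true only for:
  q=True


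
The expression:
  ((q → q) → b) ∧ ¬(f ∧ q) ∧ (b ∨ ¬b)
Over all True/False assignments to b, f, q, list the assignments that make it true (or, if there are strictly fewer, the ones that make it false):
is true only for:
  b=True, f=False, q=False;
  b=True, f=False, q=True;
  b=True, f=True, q=False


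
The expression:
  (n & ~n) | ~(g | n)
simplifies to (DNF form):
~g & ~n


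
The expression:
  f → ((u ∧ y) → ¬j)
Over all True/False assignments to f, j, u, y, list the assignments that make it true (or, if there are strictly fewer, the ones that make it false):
is false only for:
  f=True, j=True, u=True, y=True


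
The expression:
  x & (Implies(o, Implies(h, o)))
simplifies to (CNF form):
x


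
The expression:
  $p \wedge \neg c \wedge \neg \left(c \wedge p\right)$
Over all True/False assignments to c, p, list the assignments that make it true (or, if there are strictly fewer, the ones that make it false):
is true only for:
  c=False, p=True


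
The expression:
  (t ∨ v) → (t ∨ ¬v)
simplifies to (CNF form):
t ∨ ¬v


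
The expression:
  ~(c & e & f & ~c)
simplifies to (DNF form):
True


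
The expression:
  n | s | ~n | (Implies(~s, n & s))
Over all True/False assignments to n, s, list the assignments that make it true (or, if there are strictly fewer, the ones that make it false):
is always true.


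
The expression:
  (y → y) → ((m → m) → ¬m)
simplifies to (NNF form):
¬m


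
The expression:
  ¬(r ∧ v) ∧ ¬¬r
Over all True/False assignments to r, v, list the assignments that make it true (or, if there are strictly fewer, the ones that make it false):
is true only for:
  r=True, v=False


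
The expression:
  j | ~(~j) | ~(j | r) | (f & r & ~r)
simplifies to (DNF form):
j | ~r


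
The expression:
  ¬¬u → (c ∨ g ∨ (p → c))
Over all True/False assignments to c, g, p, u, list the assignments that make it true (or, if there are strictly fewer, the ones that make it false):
is false only for:
  c=False, g=False, p=True, u=True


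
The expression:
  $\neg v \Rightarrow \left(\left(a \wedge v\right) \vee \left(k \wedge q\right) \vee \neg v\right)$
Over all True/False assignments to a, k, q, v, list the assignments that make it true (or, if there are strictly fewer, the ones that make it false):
is always true.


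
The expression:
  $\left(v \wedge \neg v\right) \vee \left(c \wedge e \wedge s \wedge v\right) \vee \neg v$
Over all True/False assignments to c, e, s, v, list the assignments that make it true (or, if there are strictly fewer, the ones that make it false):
is false only for:
  c=False, e=False, s=False, v=True;
  c=False, e=False, s=True, v=True;
  c=False, e=True, s=False, v=True;
  c=False, e=True, s=True, v=True;
  c=True, e=False, s=False, v=True;
  c=True, e=False, s=True, v=True;
  c=True, e=True, s=False, v=True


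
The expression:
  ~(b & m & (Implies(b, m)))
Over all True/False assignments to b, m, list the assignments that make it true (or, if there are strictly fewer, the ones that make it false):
is false only for:
  b=True, m=True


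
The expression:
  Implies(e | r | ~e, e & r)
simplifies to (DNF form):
e & r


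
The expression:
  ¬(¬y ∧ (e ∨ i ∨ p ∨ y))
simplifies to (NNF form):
y ∨ (¬e ∧ ¬i ∧ ¬p)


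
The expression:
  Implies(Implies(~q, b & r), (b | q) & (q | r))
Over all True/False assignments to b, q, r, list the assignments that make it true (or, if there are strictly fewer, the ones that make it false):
is always true.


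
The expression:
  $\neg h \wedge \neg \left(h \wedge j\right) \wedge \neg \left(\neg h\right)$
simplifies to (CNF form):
$\text{False}$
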